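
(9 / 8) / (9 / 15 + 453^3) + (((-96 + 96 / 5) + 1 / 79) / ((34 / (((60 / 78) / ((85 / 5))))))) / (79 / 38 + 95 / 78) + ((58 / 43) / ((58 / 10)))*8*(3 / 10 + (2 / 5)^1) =539896031058102463 / 424670567014386656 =1.27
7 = 7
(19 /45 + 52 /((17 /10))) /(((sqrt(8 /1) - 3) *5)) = -23723 /1275 - 47446 *sqrt(2) /3825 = -36.15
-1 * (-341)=341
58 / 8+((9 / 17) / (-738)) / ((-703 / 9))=7.25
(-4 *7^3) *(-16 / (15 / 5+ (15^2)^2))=5488 / 12657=0.43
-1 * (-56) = 56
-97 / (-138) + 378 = 52261 / 138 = 378.70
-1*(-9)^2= -81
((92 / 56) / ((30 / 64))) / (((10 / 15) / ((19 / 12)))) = 874 / 105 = 8.32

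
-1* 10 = -10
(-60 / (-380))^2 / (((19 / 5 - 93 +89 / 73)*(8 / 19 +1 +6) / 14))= -15330 / 28676909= -0.00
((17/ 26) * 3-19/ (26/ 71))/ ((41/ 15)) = -9735/ 533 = -18.26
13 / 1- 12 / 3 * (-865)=3473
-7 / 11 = -0.64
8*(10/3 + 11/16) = 32.17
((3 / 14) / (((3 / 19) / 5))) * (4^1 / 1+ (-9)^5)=-801325 / 2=-400662.50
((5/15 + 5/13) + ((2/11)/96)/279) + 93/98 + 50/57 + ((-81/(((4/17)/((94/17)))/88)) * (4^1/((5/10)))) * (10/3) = -7964072360486129/1782917136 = -4466877.46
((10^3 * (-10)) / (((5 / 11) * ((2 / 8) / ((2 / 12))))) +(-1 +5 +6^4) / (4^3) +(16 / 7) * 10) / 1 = -4913495 / 336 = -14623.50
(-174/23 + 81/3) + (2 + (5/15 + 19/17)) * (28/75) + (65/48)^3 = 25086945647/1081036800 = 23.21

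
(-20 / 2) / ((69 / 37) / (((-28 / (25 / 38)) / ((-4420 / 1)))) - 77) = -98420 / 1148291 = -0.09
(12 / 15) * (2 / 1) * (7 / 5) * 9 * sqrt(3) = 504 * sqrt(3) / 25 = 34.92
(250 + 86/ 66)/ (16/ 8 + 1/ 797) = 6609521/ 52635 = 125.57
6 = 6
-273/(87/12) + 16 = -628/29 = -21.66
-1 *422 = -422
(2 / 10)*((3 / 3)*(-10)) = -2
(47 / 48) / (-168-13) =-47 / 8688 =-0.01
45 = 45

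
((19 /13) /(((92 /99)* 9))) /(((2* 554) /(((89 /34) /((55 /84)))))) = 35511 /56319640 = 0.00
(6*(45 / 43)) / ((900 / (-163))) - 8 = -3929 / 430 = -9.14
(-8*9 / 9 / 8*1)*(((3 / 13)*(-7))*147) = 237.46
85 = 85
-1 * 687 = -687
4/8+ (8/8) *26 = 53/2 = 26.50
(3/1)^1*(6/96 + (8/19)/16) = 81/304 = 0.27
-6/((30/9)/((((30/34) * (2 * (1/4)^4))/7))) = -0.00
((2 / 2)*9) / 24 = 3 / 8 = 0.38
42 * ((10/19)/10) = 42/19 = 2.21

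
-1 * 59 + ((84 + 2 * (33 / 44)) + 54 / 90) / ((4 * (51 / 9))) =-37537 / 680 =-55.20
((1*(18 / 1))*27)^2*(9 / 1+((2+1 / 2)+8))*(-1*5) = -23029110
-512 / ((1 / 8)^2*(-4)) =8192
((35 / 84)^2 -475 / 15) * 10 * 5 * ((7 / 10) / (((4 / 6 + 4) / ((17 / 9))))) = -385475 / 864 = -446.15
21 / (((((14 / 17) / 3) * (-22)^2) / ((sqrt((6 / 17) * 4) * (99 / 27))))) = 3 * sqrt(102) / 44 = 0.69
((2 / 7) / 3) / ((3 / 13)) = 0.41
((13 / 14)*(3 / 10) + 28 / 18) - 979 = -1231229 / 1260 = -977.17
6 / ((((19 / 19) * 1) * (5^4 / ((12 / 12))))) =6 / 625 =0.01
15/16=0.94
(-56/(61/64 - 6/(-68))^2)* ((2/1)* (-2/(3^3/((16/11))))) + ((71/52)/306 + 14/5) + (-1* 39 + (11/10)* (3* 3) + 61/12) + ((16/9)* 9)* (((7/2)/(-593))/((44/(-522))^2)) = -46718480112251923/1998587778861960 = -23.38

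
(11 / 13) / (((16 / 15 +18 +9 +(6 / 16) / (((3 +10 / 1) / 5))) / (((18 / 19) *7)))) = 0.20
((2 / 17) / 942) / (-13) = -1 / 104091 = -0.00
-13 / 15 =-0.87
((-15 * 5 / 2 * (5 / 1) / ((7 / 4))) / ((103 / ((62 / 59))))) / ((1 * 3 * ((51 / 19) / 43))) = -12663500 / 2169489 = -5.84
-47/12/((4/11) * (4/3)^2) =-1551/256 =-6.06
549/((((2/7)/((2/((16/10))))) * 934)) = 19215/7472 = 2.57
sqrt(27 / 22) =3 * sqrt(66) / 22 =1.11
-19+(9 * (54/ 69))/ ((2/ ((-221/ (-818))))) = -339565/ 18814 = -18.05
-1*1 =-1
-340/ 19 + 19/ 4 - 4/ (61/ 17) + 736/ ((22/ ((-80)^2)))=10917980023/ 50996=214094.83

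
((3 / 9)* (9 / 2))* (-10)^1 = -15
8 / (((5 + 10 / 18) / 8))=288 / 25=11.52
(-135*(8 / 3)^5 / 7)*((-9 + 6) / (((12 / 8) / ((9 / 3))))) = 327680 / 21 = 15603.81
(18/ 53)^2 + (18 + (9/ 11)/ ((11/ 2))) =6207768/ 339889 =18.26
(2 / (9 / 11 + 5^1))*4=11 / 8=1.38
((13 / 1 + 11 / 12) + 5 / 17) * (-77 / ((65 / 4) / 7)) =-120197 / 255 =-471.36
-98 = -98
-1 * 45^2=-2025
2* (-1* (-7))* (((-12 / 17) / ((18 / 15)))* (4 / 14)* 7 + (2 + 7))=1862 / 17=109.53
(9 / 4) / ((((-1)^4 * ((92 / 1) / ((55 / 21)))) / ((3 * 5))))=2475 / 2576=0.96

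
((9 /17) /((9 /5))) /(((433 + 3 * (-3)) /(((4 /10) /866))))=1 /3121064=0.00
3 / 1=3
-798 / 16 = -399 / 8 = -49.88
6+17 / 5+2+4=15.40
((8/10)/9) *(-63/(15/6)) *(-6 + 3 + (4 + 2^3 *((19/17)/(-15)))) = -5768/6375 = -0.90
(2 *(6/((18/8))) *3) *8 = 128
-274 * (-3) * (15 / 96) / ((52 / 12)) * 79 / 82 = 487035 / 17056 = 28.56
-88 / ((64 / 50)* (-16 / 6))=825 / 32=25.78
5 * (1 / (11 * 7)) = 5 / 77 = 0.06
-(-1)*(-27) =-27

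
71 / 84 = 0.85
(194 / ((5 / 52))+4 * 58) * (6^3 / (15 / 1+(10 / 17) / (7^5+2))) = 36539807616 / 1127975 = 32394.16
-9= -9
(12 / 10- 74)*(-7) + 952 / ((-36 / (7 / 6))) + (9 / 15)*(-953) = -12562 / 135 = -93.05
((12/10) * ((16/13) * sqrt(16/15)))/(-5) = -128 * sqrt(15)/1625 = -0.31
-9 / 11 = -0.82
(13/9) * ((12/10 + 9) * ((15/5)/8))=221/40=5.52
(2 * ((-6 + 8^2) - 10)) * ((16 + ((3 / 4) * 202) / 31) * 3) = 186480 / 31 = 6015.48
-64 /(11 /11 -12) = 5.82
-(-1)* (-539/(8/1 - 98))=539/90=5.99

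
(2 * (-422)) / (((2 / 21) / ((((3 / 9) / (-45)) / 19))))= 2954 / 855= 3.45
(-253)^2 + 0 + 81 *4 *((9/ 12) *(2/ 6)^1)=64090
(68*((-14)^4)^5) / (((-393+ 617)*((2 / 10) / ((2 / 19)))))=13368048329227834835806.32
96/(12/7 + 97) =672/691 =0.97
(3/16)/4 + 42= 2691/64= 42.05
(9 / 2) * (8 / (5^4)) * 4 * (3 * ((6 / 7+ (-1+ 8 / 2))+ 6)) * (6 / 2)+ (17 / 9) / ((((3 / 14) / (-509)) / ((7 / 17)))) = -1827.04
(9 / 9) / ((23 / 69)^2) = 9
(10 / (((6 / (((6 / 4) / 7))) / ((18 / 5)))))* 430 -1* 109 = 3107 / 7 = 443.86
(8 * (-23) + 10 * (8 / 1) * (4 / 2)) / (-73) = 24 / 73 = 0.33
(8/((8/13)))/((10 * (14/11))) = 143/140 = 1.02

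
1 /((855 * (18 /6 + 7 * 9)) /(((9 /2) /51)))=0.00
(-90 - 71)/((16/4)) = -161/4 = -40.25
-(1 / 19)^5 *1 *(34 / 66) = -17 / 81711267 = -0.00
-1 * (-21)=21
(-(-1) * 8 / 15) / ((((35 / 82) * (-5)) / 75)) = -656 / 35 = -18.74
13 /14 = 0.93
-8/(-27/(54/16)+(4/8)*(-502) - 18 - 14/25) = 200/6939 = 0.03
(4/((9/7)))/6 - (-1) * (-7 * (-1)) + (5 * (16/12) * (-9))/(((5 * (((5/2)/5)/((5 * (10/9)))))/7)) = -24997/27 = -925.81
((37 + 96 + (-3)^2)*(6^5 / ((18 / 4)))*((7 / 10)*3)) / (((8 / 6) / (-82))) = -31690310.40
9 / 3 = 3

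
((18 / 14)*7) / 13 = 9 / 13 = 0.69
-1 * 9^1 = -9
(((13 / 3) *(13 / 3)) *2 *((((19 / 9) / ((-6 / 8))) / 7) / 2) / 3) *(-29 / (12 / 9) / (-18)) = -93119 / 30618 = -3.04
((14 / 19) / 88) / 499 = 7 / 417164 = 0.00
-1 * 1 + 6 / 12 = -1 / 2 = -0.50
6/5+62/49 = 604/245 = 2.47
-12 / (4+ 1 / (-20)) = -240 / 79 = -3.04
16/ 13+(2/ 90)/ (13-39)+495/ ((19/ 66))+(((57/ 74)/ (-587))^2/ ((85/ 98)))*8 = 1720.70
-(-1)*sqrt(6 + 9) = sqrt(15) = 3.87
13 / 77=0.17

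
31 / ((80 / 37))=1147 / 80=14.34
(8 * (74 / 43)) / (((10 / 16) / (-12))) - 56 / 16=-115169 / 430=-267.83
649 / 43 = 15.09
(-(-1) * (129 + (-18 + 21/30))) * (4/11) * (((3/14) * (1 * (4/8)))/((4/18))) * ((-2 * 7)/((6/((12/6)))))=-10053/110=-91.39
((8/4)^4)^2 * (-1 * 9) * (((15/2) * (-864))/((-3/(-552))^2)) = 505467371520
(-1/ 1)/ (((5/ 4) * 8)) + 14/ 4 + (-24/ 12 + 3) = 22/ 5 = 4.40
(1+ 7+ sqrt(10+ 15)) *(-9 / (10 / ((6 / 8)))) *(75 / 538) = -5265 / 4304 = -1.22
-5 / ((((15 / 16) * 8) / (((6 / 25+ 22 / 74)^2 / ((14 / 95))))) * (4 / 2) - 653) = 3352265 / 432672059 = 0.01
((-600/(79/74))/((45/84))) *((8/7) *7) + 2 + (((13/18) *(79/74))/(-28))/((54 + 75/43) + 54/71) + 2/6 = -4264744447323545/508277757456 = -8390.58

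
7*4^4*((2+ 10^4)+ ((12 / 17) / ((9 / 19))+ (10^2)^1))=923378176 / 51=18105454.43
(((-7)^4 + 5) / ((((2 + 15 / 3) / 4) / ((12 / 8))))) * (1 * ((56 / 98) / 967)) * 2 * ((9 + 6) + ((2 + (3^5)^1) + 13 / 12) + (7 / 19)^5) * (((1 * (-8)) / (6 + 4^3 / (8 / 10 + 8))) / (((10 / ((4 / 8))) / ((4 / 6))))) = -547515893804176 / 42823624604705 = -12.79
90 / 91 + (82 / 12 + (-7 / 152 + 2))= 9.78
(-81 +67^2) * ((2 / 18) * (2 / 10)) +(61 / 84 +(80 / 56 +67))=210559 / 1260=167.11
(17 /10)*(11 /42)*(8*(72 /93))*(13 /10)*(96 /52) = 6.62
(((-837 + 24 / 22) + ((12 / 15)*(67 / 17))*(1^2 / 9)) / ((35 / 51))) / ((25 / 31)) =-31138291 / 20625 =-1509.74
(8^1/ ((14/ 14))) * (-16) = -128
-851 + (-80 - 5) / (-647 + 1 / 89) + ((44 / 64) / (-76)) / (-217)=-923452380773 / 1085305536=-850.87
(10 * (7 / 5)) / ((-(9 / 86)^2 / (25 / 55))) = -517720 / 891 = -581.05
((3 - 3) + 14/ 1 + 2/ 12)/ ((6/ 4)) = 85/ 9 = 9.44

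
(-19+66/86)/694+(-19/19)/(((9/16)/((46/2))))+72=4174352/134289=31.08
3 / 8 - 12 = -93 / 8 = -11.62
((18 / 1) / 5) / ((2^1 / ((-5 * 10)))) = -90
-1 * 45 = -45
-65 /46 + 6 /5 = -49 /230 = -0.21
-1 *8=-8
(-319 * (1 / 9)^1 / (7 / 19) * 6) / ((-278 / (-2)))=-12122 / 2919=-4.15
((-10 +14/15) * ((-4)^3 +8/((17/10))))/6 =448/5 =89.60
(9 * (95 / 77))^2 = 731025 / 5929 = 123.30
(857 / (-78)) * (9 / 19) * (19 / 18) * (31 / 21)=-8.11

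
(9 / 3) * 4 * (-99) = -1188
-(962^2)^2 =-856446597136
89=89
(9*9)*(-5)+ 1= -404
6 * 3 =18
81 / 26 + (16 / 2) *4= 913 / 26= 35.12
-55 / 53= -1.04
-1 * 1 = -1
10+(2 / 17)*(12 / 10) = 862 / 85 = 10.14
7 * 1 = 7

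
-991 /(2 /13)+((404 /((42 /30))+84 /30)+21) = -429039 /70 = -6129.13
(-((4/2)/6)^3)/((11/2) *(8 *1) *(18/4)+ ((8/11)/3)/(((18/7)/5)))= -11/58946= -0.00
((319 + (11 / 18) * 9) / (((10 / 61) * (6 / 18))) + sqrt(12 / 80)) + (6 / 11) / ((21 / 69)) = sqrt(15) / 10 + 9147819 / 1540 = 5940.53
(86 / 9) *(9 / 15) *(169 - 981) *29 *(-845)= 342246632 / 3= 114082210.67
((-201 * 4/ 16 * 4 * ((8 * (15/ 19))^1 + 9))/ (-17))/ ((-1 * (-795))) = 19497/ 85595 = 0.23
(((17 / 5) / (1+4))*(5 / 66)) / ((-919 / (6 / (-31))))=17 / 1566895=0.00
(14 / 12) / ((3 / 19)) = 133 / 18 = 7.39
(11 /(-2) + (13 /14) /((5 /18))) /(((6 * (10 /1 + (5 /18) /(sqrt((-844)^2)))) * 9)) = -63722 /15952125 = -0.00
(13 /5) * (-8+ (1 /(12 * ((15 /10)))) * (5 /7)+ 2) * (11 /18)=-107393 /11340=-9.47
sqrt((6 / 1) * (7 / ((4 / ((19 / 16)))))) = sqrt(798) / 8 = 3.53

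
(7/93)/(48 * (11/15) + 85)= 35/55893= 0.00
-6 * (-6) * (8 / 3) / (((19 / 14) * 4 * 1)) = 336 / 19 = 17.68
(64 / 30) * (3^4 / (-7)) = -864 / 35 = -24.69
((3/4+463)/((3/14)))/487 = 12985/2922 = 4.44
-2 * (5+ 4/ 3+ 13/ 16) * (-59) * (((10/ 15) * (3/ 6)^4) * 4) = 20237/ 144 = 140.53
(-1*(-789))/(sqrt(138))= 263*sqrt(138)/46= 67.16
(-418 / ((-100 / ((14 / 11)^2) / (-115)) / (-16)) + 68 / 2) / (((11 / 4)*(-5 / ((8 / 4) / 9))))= -5496688 / 27225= -201.90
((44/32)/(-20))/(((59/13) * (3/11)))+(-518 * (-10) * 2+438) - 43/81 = 8256134329/764640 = 10797.41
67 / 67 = 1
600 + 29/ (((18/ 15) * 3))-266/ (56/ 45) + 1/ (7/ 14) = 14267/ 36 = 396.31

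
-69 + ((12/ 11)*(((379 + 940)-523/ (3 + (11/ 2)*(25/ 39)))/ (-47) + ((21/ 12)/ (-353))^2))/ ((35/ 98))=-49027316901411/ 327912321770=-149.51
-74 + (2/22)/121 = -98493/1331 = -74.00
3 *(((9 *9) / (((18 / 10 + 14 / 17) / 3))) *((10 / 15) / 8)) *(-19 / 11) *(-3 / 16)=1177335 / 156992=7.50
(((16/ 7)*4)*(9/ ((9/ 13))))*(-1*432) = -359424/ 7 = -51346.29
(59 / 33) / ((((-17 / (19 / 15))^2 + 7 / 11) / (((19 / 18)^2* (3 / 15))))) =7688939 / 3488517720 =0.00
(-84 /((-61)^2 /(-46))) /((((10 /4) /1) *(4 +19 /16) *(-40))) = -0.00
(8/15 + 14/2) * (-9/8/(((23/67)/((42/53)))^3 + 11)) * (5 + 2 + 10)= -16052065082109/1234618035215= -13.00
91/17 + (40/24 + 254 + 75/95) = 253693/969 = 261.81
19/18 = 1.06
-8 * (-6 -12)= 144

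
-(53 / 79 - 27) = 2080 / 79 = 26.33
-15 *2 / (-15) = 2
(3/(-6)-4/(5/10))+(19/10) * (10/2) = 1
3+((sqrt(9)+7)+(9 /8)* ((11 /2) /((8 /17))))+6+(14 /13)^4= 122445763 /3655808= 33.49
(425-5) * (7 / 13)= 2940 / 13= 226.15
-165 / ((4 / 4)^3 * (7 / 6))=-990 / 7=-141.43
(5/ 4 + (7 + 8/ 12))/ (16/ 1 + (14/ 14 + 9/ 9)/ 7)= 749/ 1368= 0.55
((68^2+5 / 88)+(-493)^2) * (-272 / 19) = -741037786 / 209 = -3545635.34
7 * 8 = 56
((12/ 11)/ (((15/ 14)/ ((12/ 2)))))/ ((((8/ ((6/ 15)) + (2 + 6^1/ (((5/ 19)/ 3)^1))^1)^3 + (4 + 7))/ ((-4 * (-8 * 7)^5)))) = 6168195891200/ 338604871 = 18216.50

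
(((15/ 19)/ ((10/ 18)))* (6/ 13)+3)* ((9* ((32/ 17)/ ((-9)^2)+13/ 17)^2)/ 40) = 70868945/ 138768552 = 0.51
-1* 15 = -15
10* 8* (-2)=-160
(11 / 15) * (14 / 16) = 77 / 120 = 0.64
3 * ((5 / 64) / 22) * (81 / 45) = 0.02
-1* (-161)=161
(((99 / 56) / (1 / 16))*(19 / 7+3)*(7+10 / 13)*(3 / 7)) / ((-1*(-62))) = 1199880 / 138229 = 8.68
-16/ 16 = -1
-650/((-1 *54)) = 325/27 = 12.04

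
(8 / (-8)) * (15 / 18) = -0.83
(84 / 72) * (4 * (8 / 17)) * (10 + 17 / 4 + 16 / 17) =28924 / 867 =33.36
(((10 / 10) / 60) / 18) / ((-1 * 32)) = -1 / 34560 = -0.00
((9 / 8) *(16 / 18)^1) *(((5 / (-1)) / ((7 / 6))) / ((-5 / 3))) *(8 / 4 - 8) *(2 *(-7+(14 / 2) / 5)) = 864 / 5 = 172.80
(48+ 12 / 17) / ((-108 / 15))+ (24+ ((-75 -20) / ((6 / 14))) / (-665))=896 / 51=17.57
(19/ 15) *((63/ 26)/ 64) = 399/ 8320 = 0.05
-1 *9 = -9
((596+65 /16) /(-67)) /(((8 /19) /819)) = -149401161 /8576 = -17420.84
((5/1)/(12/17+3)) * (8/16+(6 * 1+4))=85/6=14.17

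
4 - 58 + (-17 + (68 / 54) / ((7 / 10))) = -13079 / 189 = -69.20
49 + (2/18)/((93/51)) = 13688/279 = 49.06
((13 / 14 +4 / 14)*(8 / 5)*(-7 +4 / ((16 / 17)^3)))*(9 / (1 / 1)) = -69003 / 1792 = -38.51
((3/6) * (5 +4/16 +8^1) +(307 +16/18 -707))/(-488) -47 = -1623133/35136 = -46.20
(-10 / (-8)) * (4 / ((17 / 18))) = 90 / 17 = 5.29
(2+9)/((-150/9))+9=417/50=8.34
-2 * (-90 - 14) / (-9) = -208 / 9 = -23.11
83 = 83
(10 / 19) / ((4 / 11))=55 / 38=1.45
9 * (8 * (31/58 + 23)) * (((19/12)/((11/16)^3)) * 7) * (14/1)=31231549440/38599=809128.46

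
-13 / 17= -0.76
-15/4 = -3.75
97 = 97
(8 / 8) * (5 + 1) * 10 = 60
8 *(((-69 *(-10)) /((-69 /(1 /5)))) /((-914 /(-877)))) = -7016 /457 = -15.35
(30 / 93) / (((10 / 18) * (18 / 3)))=3 / 31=0.10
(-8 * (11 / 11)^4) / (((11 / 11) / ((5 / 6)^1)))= -20 / 3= -6.67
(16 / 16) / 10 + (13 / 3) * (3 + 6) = 391 / 10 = 39.10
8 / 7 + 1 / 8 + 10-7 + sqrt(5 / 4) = sqrt(5) / 2 + 239 / 56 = 5.39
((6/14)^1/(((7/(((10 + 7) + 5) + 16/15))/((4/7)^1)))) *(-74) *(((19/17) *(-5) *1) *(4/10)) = 3891808/29155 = 133.49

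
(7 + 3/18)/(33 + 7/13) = 559/2616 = 0.21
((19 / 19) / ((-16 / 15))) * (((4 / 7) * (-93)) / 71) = 1395 / 1988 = 0.70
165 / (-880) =-0.19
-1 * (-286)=286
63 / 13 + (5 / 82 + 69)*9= 667737 / 1066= 626.39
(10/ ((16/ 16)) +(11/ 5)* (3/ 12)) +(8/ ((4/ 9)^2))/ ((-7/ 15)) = -10673/ 140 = -76.24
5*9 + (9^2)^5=3486784446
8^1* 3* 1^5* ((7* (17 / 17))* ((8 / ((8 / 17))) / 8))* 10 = 3570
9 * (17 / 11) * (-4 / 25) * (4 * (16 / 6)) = -6528 / 275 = -23.74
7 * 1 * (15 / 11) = 105 / 11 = 9.55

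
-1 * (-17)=17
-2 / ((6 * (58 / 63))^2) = -441 / 6728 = -0.07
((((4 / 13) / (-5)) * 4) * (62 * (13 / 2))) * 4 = -1984 / 5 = -396.80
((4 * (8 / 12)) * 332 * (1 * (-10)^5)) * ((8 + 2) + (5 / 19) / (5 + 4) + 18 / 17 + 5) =-12421580800000 / 8721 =-1424329870.43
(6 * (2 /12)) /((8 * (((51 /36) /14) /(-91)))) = -1911 /17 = -112.41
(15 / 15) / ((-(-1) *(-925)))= -1 / 925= -0.00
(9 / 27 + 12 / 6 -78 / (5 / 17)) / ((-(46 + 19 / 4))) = 15772 / 3045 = 5.18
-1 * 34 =-34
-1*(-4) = 4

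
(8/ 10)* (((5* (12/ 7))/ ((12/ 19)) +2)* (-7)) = -436/ 5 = -87.20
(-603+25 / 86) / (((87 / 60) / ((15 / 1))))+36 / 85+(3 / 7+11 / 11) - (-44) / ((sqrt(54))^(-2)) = -2861812216 / 741965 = -3857.07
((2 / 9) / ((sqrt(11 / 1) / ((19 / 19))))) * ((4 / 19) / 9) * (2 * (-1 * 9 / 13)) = -16 * sqrt(11) / 24453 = -0.00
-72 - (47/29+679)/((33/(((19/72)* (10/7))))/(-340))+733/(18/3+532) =83457541427/32436558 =2572.95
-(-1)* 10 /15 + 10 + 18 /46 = 763 /69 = 11.06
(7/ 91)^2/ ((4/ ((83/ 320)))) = 83/ 216320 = 0.00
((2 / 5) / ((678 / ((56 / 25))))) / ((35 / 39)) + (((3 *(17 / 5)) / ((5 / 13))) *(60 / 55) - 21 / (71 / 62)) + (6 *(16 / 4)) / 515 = 60454320422 / 5681286875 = 10.64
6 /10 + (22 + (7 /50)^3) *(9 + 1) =2757843 /12500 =220.63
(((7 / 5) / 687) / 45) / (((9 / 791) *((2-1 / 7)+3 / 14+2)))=77518 / 79296975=0.00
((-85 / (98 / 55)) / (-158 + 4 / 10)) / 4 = 23375 / 308896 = 0.08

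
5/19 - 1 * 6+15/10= -161/38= -4.24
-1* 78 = -78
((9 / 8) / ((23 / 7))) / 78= 21 / 4784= 0.00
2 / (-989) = -2 / 989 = -0.00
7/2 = 3.50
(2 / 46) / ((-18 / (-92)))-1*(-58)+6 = 578 / 9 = 64.22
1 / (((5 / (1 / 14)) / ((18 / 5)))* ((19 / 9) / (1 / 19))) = 0.00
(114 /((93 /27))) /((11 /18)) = 18468 /341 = 54.16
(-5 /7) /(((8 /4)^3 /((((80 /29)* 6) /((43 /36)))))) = -10800 /8729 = -1.24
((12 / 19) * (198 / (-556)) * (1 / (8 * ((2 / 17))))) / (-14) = 5049 / 295792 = 0.02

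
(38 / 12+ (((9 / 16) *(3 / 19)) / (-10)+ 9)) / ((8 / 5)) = 110879 / 14592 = 7.60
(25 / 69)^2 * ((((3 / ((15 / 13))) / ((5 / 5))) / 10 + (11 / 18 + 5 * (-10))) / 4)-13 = -1252249 / 85698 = -14.61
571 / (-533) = -571 / 533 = -1.07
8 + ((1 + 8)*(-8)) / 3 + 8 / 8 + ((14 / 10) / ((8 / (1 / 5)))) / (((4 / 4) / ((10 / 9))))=-2693 / 180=-14.96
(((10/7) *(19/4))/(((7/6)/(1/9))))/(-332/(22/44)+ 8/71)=-6745/6928992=-0.00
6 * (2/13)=12/13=0.92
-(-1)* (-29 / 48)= -29 / 48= -0.60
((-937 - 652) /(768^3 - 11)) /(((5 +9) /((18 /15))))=-681 /2264924105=-0.00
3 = 3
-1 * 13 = -13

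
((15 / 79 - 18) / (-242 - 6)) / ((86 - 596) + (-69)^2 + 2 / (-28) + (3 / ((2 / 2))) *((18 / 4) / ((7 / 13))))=1407 / 83775392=0.00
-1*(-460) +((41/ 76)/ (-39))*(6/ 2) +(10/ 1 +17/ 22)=5115907/ 10868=470.73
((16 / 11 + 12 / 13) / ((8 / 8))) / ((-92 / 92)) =-340 / 143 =-2.38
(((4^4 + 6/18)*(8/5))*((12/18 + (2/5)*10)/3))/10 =43064/675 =63.80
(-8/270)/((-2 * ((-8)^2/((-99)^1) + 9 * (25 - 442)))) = -22/5574165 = -0.00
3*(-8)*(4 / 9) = -32 / 3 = -10.67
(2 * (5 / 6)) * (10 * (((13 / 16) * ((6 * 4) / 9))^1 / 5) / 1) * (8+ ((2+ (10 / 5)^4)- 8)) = 130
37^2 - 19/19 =1368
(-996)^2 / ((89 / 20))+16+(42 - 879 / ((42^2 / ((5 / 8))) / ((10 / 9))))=420088511051 / 1883952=222982.60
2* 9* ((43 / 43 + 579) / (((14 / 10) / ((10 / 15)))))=34800 / 7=4971.43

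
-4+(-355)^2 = 126021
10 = 10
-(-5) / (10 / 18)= 9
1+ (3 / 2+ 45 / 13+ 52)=1507 / 26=57.96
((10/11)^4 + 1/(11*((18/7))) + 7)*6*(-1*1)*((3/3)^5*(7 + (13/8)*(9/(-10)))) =-901098769/3513840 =-256.44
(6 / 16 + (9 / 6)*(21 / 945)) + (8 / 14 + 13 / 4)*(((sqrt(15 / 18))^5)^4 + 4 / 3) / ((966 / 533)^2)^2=6912720949358079756463 / 7371384161895285719040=0.94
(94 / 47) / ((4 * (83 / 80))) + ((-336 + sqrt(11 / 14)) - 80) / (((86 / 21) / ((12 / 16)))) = -270188 / 3569 + 9 * sqrt(154) / 688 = -75.54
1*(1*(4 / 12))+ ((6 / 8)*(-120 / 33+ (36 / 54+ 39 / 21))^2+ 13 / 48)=145379 / 94864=1.53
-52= -52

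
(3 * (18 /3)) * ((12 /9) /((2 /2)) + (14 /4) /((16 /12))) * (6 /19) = 45 /2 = 22.50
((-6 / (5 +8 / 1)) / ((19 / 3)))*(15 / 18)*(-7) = 105 / 247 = 0.43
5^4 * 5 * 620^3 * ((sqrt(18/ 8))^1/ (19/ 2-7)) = 446865000000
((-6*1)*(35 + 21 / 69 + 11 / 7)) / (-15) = 11874 / 805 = 14.75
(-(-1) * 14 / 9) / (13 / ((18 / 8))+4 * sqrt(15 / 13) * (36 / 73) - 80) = -80984813 / 3860983226 - 82782 * sqrt(195) / 1930491613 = -0.02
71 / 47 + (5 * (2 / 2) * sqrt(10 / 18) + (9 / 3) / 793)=56444 / 37271 + 5 * sqrt(5) / 3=5.24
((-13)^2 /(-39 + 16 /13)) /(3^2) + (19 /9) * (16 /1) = 147067 /4419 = 33.28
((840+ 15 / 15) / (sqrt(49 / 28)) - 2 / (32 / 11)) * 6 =-33 / 8+ 10092 * sqrt(7) / 7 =3810.29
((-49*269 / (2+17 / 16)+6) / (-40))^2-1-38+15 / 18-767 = 12888403 / 1200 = 10740.34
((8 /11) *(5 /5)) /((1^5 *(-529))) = -8 /5819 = -0.00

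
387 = 387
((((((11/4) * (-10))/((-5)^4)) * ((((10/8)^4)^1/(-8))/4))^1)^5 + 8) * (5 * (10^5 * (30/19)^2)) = 9972299.17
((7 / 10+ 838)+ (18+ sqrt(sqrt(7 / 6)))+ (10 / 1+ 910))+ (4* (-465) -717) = -799.26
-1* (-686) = 686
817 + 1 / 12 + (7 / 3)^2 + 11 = 30007 / 36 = 833.53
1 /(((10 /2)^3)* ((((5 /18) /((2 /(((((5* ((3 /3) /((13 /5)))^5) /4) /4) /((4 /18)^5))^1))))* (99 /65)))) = 9885304832 /1268630859375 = 0.01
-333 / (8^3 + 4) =-111 / 172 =-0.65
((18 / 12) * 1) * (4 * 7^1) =42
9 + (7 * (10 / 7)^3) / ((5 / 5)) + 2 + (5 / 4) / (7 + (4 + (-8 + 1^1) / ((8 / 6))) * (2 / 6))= 122316 / 3871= 31.60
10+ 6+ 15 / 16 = 16.94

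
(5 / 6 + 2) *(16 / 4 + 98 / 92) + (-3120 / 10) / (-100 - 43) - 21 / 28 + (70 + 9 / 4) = 267269 / 3036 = 88.03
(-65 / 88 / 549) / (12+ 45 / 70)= -455 / 4275612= -0.00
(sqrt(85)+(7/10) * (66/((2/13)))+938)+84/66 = 1248.79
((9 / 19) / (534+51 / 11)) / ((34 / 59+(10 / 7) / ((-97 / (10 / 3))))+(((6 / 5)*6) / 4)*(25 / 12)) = 15864156 / 77158041925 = 0.00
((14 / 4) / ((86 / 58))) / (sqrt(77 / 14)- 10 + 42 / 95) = -2501540 / 9519297- 261725 * sqrt(22) / 19038594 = -0.33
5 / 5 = 1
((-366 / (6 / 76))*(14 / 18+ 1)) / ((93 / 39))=-964288 / 279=-3456.23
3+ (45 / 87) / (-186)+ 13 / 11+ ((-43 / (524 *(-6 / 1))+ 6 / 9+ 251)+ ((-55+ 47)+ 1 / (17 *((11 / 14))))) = 43681656653 / 176182424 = 247.93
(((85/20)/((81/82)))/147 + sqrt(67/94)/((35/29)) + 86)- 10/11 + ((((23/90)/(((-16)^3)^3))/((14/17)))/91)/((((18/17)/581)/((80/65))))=29*sqrt(6298)/3290 + 323693603201177051149/3802783457130577920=85.82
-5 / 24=-0.21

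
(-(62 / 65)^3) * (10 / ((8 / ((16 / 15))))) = -953312 / 823875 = -1.16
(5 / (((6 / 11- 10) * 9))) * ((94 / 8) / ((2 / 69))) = -59455 / 2496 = -23.82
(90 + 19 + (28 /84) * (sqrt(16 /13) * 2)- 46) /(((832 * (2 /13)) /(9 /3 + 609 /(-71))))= -6237 /2272- 33 * sqrt(13) /3692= -2.78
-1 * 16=-16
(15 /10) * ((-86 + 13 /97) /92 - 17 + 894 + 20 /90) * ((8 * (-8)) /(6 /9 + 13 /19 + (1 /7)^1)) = -56317.73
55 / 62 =0.89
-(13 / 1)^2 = -169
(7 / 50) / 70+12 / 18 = 1003 / 1500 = 0.67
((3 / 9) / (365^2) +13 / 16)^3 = 140266842210058298671 / 261505543027392000000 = 0.54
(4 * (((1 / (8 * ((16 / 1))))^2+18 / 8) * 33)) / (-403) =-0.74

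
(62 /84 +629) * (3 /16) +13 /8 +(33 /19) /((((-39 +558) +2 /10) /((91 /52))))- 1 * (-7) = 31816571 /251104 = 126.71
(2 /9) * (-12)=-8 /3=-2.67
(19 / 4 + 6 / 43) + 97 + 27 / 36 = 8827 / 86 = 102.64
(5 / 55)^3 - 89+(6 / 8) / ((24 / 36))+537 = 4782291 / 10648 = 449.13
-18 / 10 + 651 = 3246 / 5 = 649.20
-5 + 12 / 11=-3.91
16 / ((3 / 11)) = 176 / 3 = 58.67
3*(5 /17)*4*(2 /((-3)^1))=-40 /17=-2.35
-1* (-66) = 66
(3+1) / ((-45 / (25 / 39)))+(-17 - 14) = -10901 / 351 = -31.06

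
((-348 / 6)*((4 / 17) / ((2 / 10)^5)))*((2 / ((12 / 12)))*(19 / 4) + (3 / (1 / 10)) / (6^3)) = -62893750 / 153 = -411070.26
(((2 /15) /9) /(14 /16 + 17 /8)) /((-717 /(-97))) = 0.00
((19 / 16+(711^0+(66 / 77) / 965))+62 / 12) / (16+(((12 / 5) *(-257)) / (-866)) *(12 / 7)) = 1032619699 / 2417755776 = 0.43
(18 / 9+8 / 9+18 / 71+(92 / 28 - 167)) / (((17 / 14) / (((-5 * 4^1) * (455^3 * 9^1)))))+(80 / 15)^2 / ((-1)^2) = 24355949755718992 / 10863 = 2242101606896.71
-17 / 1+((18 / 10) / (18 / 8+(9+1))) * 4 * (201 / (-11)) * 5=-38107 / 539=-70.70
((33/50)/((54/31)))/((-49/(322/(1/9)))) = -7843/350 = -22.41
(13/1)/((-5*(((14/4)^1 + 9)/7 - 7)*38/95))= 91/73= 1.25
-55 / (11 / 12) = -60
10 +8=18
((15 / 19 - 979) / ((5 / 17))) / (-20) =157981 / 950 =166.30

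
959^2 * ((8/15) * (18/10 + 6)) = 95646824/25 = 3825872.96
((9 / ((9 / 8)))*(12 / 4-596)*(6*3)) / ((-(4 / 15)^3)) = 18012375 / 4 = 4503093.75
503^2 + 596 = 253605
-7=-7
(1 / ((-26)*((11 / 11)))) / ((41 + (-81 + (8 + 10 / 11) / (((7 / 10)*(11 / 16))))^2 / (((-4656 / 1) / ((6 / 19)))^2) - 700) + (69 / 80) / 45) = 119352811221600 / 2044931534247132661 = 0.00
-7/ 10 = -0.70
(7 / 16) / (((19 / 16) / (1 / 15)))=7 / 285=0.02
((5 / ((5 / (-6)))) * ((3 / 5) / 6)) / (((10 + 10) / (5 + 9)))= -21 / 50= -0.42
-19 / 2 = -9.50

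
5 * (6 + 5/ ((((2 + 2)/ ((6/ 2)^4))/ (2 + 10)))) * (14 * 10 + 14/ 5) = 871794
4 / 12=1 / 3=0.33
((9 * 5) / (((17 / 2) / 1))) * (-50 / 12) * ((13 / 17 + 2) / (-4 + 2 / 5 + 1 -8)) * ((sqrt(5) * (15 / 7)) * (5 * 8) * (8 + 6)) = 105750000 * sqrt(5) / 15317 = 15438.02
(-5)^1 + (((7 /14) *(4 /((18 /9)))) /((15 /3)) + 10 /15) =-4.13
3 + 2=5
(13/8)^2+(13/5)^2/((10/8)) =64389/8000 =8.05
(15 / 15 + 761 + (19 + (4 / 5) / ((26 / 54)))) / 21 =50873 / 1365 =37.27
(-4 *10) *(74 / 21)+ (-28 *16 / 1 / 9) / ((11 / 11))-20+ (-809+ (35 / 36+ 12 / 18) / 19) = -4882055 / 4788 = -1019.64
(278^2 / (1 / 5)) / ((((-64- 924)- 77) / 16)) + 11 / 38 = -5805.08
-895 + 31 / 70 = -62619 / 70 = -894.56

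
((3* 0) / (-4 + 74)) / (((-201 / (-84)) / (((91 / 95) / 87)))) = 0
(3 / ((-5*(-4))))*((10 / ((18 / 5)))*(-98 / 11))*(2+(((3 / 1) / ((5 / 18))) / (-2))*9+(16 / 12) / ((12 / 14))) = 99323 / 594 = 167.21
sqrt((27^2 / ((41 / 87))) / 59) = 27 * sqrt(210453) / 2419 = 5.12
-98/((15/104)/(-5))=10192/3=3397.33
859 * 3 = 2577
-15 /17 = -0.88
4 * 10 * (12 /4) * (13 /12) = 130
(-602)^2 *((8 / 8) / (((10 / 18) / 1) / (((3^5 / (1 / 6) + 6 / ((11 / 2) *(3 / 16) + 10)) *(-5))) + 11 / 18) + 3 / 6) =1096181317798 / 1415705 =774300.66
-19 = -19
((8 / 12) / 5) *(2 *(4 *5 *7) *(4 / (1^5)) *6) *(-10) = -8960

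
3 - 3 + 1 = 1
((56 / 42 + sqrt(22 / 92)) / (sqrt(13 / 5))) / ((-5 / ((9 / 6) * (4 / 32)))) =sqrt(65) * (-184-3 * sqrt(506)) / 47840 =-0.04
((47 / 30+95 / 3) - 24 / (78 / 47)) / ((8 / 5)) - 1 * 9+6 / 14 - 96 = -405521 / 4368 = -92.84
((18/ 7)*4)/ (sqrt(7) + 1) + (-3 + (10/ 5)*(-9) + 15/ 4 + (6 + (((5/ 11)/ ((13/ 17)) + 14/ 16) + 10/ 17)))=-1484787/ 136136 + 12*sqrt(7)/ 7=-6.37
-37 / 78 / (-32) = 37 / 2496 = 0.01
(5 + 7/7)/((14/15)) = 45/7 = 6.43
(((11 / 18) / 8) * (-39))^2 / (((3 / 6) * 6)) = 20449 / 6912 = 2.96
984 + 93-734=343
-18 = -18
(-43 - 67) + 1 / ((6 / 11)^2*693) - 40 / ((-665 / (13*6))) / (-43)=-204018349 / 1852956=-110.10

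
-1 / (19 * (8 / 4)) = -1 / 38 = -0.03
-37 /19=-1.95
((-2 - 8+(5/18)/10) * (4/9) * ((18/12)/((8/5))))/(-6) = 1795/2592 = 0.69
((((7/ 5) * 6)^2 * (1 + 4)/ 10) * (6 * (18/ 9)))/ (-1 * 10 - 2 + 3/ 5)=-3528/ 95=-37.14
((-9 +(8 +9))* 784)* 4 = 25088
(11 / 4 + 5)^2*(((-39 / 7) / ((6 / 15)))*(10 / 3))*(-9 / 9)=312325 / 112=2788.62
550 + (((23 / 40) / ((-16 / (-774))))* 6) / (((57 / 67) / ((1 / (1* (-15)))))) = 8161211 / 15200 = 536.92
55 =55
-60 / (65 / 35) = -420 / 13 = -32.31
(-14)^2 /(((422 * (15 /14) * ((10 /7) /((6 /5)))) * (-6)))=-4802 /79125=-0.06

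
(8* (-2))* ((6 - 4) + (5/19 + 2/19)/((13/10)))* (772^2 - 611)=-5372645952/247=-21751603.04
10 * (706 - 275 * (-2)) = 12560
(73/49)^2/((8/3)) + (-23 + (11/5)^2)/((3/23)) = -199370911/1440600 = -138.39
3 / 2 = 1.50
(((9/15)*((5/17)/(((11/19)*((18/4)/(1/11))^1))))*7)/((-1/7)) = -1862/6171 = -0.30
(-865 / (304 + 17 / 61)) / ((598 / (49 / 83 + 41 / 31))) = -5645855 / 620846889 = -0.01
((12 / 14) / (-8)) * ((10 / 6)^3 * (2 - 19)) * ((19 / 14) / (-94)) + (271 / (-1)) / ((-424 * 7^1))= -535013 / 17576496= -0.03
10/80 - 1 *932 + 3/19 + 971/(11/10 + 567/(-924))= 17316793/16264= 1064.73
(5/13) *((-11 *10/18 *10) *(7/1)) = -19250/117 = -164.53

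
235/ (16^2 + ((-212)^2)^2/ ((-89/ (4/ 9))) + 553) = -37647/ 1615840907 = -0.00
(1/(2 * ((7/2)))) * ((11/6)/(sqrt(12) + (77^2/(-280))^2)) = 0.00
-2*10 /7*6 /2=-60 /7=-8.57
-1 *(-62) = 62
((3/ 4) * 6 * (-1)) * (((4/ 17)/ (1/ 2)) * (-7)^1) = 252/ 17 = 14.82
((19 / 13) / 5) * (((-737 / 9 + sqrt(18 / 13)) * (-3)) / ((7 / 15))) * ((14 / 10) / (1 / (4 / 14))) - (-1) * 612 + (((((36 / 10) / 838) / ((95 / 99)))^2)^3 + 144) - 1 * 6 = 810.67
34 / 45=0.76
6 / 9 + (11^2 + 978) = 3299 / 3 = 1099.67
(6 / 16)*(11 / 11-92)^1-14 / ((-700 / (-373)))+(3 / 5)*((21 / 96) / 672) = -1064571 / 25600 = -41.58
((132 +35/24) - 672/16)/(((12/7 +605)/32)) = 61460/12741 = 4.82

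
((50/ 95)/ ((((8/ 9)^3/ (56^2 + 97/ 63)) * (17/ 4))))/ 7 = 80054325/ 1012928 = 79.03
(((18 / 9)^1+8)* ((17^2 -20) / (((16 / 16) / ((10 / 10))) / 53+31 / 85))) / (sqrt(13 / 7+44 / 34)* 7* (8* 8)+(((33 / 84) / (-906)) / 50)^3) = 323816529623120252950000000 / 44774078447136065953078444031999999969883463+9345245517762346685699877888000000000000000* sqrt(1785) / 44774078447136065953078444031999999969883463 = 8.82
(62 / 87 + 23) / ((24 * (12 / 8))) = 2063 / 3132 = 0.66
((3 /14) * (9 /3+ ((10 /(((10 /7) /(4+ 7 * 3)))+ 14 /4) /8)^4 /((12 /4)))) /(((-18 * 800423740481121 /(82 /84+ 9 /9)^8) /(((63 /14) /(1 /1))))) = -4065096539161882444378825 /3160383113788742096303839210635264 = -0.00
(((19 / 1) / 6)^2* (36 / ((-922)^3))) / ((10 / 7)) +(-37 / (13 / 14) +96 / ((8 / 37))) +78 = 49127170407789 / 101891068240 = 482.15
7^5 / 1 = 16807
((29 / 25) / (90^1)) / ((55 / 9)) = 29 / 13750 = 0.00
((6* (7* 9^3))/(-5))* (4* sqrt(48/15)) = -489888* sqrt(5)/25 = -43816.91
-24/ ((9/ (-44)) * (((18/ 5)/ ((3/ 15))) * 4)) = 44/ 27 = 1.63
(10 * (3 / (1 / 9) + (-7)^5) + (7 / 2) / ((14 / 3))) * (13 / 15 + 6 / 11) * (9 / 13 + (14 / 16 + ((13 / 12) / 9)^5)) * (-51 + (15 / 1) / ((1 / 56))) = -12313600890478044786091 / 42022782996480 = -293022023.11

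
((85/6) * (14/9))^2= 354025/729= 485.63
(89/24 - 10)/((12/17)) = -8.91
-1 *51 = -51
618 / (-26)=-309 / 13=-23.77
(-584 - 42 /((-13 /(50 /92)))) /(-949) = 0.61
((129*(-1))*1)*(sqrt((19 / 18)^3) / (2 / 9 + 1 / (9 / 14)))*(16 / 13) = -817*sqrt(38) / 52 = -96.85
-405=-405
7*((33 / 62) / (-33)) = -7 / 62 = -0.11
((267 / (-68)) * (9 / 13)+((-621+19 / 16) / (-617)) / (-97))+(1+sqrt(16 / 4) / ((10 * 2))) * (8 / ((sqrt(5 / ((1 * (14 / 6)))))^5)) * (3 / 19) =-577460245 / 211626064+2156 * sqrt(105) / 106875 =-2.52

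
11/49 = 0.22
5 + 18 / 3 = 11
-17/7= -2.43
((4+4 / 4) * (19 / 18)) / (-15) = -19 / 54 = -0.35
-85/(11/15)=-1275/11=-115.91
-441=-441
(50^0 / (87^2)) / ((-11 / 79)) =-79 / 83259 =-0.00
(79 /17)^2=6241 /289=21.60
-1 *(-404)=404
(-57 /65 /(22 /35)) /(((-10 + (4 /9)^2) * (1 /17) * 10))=549423 /2270840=0.24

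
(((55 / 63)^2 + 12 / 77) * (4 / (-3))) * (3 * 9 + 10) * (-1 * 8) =362.30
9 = 9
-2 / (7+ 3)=-1 / 5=-0.20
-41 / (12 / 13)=-533 / 12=-44.42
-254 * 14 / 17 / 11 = -19.02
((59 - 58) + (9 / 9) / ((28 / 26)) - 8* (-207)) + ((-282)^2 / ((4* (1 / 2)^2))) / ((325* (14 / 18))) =8975007 / 4550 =1972.53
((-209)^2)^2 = 1908029761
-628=-628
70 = 70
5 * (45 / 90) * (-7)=-35 / 2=-17.50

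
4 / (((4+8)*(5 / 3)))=1 / 5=0.20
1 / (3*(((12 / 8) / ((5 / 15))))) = 2 / 27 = 0.07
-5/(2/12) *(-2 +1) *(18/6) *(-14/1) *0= 0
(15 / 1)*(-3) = -45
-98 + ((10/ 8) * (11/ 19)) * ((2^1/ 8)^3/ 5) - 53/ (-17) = -7845445/ 82688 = -94.88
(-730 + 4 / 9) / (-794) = 0.92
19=19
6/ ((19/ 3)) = 18/ 19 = 0.95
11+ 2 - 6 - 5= 2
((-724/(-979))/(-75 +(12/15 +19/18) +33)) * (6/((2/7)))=-1368360/3537127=-0.39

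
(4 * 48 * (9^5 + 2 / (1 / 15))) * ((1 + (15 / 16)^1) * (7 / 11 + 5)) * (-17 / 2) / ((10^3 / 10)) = -2895520869 / 275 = -10529166.80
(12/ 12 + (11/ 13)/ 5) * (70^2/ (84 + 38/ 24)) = 893760/ 13351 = 66.94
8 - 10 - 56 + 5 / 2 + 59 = 7 / 2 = 3.50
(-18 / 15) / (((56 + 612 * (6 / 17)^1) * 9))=-1 / 2040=-0.00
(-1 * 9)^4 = 6561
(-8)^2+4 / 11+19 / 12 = 8705 / 132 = 65.95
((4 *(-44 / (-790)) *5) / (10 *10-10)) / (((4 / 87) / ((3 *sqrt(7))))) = 319 *sqrt(7) / 395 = 2.14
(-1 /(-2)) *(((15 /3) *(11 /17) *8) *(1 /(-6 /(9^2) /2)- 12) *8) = -68640 /17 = -4037.65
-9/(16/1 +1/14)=-0.56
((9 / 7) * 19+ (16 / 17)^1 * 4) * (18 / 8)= 30195 / 476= 63.43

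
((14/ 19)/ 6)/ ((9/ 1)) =7/ 513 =0.01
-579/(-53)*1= 579/53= 10.92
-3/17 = -0.18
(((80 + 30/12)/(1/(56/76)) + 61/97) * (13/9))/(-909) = -1471522/15077583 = -0.10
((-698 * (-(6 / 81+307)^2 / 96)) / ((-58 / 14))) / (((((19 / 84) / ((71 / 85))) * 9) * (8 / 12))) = -83462941390451 / 819425160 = -101855.48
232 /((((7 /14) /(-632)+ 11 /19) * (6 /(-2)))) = -5571712 /41655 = -133.76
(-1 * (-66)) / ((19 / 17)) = 1122 / 19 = 59.05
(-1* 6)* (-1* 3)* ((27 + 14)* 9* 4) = 26568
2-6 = -4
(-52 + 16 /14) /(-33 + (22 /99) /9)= 28836 /18697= 1.54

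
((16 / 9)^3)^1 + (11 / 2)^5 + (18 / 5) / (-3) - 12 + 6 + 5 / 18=586878847 / 116640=5031.54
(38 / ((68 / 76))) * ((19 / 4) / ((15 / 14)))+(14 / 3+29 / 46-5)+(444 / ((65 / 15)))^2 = 7061829849 / 660790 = 10686.95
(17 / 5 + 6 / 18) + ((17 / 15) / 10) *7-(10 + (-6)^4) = -195221 / 150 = -1301.47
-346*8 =-2768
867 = 867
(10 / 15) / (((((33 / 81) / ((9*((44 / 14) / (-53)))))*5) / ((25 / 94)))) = -810 / 17437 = -0.05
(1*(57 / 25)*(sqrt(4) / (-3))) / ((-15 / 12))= 152 / 125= 1.22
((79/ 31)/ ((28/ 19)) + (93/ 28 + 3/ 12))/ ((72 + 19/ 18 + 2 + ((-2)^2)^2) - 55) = 41409/ 281666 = 0.15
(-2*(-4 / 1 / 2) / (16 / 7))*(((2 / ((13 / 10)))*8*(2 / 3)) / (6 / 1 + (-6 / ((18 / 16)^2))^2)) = 68040 / 134927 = 0.50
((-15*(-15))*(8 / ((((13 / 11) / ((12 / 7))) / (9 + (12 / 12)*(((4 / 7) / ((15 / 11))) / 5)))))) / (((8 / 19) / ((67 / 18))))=133560614 / 637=209671.29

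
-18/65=-0.28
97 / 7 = 13.86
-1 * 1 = -1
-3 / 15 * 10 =-2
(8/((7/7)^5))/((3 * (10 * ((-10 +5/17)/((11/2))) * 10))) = -17/1125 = -0.02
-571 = -571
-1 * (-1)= 1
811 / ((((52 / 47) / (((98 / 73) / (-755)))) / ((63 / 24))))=-39222393 / 11463920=-3.42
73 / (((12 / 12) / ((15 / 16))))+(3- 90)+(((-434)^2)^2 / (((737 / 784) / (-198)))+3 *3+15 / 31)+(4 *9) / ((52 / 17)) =-3228289805203383153 / 432016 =-7472616304033.61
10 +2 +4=16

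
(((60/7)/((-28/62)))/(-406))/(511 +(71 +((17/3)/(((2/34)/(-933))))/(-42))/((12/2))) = 16740/314940493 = 0.00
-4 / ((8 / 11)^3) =-1331 / 128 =-10.40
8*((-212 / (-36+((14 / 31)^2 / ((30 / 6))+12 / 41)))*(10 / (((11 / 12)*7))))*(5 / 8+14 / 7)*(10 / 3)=648.43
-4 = -4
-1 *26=-26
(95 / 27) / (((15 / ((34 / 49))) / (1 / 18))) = 323 / 35721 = 0.01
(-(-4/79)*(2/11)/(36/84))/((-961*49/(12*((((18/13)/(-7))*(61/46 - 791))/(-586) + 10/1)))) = -191008880/3584908313987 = -0.00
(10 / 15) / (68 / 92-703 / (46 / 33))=-0.00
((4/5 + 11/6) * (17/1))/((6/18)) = 1343/10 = 134.30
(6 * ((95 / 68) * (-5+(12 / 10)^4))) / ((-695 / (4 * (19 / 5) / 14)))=0.04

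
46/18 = 23/9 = 2.56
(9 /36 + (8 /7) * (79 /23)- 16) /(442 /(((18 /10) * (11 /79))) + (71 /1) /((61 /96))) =-0.01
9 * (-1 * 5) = -45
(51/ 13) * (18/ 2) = 459/ 13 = 35.31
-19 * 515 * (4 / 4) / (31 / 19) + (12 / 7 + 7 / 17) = -5995.13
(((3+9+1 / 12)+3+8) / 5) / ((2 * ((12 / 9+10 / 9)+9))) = 831 / 4120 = 0.20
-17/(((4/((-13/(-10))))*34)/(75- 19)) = -91/10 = -9.10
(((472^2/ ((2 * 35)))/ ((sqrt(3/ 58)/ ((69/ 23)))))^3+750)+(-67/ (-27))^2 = 551239/ 729+240497880384602112 * sqrt(174)/ 42875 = 73991485092703.82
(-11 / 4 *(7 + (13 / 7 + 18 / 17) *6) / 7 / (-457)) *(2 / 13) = 32065 / 9897706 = 0.00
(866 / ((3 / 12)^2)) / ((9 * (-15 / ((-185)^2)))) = -94844320 / 27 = -3512752.59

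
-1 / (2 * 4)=-1 / 8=-0.12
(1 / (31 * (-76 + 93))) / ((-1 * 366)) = -0.00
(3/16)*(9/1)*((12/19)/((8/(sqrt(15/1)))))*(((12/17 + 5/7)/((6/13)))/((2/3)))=2.38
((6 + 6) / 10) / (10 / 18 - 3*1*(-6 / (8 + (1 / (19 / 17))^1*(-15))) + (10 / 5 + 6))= 5562 / 24265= 0.23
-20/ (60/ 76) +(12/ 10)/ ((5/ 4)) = -1828/ 75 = -24.37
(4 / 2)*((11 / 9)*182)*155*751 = 466085620 / 9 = 51787291.11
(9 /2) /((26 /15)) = 135 /52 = 2.60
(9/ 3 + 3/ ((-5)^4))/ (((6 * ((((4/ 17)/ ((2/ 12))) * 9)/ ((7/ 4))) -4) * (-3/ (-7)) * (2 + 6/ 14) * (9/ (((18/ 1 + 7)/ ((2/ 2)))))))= 107359/ 529650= 0.20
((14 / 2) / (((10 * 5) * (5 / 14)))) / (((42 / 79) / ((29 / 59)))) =16037 / 44250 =0.36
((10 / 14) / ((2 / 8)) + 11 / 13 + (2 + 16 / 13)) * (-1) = -631 / 91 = -6.93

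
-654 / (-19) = 654 / 19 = 34.42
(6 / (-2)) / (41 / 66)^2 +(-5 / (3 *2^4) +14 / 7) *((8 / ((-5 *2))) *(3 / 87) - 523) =-11692120949 / 11699760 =-999.35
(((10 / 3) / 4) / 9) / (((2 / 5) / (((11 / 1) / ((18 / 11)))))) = 3025 / 1944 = 1.56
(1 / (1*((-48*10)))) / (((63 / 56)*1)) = -1 / 540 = -0.00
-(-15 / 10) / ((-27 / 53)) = -53 / 18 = -2.94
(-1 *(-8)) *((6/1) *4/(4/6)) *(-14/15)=-1344/5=-268.80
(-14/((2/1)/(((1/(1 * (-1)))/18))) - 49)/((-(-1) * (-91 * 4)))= 125/936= 0.13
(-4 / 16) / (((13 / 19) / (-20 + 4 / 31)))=2926 / 403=7.26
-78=-78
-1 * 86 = -86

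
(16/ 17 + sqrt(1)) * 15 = 495/ 17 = 29.12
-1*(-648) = 648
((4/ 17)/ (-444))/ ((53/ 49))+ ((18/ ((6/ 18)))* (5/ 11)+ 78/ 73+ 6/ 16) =25.99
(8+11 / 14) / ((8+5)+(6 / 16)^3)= 768 / 1141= 0.67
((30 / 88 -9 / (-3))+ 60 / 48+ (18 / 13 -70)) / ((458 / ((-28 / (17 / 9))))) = 1153593 / 556699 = 2.07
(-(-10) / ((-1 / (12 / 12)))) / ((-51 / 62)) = 12.16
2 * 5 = 10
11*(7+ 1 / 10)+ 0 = 781 / 10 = 78.10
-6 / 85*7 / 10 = -21 / 425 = -0.05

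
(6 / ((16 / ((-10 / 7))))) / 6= -5 / 56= -0.09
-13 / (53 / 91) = -1183 / 53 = -22.32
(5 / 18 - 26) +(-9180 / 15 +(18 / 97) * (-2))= -1114111 / 1746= -638.09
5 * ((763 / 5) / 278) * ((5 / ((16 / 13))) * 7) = 347165 / 4448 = 78.05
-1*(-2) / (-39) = -2 / 39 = -0.05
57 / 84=19 / 28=0.68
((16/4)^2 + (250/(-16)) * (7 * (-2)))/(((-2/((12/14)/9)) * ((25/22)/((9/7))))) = -30987/2450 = -12.65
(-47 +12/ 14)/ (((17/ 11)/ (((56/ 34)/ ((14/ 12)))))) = -5016/ 119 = -42.15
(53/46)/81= 53/3726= 0.01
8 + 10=18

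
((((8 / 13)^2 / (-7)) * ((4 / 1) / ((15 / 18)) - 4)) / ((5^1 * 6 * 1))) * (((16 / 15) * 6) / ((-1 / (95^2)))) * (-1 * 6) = -2957312 / 5915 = -499.97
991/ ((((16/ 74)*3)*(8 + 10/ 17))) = 623339/ 3504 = 177.89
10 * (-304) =-3040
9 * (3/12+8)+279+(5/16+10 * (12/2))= 6617/16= 413.56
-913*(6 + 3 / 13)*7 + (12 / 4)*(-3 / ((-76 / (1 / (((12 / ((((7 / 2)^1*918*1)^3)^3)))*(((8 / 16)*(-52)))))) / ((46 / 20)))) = -2517941412397268644573752673387617 / 79040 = -31856546209479613418190190000.00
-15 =-15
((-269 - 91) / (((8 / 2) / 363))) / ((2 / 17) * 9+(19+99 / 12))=-40392 / 35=-1154.06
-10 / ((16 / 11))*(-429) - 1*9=23523 / 8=2940.38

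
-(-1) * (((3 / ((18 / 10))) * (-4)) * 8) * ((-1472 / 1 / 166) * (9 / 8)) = 44160 / 83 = 532.05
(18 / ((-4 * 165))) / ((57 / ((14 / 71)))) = -7 / 74195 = -0.00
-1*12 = -12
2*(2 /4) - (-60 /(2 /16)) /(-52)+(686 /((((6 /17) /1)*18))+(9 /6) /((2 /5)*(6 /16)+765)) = 357204545 /3580902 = 99.75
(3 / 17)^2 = 9 / 289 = 0.03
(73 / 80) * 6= 219 / 40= 5.48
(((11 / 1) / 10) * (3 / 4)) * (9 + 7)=66 / 5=13.20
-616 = -616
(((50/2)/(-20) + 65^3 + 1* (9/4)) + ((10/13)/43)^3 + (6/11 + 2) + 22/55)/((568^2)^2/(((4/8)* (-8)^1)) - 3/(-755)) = -398401871366688568/37749257340504433110673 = -0.00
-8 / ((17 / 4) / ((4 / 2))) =-64 / 17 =-3.76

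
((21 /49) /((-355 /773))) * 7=-6.53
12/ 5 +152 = 772/ 5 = 154.40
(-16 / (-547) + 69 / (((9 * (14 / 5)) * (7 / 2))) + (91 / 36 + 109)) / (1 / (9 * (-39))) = -4227488031 / 107212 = -39431.11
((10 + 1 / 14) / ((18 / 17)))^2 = 638401 / 7056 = 90.48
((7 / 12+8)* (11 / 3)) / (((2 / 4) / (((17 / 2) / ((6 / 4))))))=19261 / 54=356.69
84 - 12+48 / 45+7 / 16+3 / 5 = 3557 / 48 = 74.10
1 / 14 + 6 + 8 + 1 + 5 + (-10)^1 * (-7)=90.07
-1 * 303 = -303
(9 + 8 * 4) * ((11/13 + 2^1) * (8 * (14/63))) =24272/117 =207.45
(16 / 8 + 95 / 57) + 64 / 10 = 151 / 15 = 10.07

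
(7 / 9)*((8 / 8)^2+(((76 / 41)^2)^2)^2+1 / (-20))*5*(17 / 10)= 889025570028628487 / 958191027494520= 927.82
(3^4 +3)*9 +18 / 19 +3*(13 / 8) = 115797 / 152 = 761.82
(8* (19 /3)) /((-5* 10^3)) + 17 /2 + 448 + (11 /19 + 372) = 59071153 /71250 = 829.07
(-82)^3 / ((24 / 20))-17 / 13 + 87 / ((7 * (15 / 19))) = -627161396 / 1365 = -459458.90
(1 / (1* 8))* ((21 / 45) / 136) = 7 / 16320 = 0.00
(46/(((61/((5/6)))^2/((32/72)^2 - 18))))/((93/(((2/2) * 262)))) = -108618650/252272637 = -0.43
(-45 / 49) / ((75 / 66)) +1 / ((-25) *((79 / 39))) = -80121 / 96775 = -0.83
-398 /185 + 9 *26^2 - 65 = 1113117 /185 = 6016.85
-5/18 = -0.28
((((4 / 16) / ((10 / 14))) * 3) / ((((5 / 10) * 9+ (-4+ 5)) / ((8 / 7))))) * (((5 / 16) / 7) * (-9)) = -27 / 308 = -0.09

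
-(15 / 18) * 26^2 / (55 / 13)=-4394 / 33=-133.15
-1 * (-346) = 346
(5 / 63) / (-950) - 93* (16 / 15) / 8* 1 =-148429 / 11970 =-12.40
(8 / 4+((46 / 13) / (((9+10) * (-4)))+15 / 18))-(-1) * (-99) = -71294 / 741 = -96.21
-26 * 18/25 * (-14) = 6552/25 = 262.08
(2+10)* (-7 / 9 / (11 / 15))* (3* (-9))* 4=15120 / 11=1374.55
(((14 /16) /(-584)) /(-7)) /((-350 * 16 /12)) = -3 /6540800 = -0.00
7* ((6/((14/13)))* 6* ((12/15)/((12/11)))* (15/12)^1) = 214.50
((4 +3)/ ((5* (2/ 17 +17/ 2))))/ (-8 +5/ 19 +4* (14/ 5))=646/ 13771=0.05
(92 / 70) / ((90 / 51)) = 391 / 525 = 0.74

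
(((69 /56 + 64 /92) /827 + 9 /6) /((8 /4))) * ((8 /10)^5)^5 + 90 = 3571393444430785070376758 /39680898189544677734375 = 90.00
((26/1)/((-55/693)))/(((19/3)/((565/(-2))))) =277641/19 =14612.68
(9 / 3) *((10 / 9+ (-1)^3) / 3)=1 / 9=0.11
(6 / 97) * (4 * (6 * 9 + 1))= 1320 / 97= 13.61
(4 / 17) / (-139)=-0.00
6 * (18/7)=108/7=15.43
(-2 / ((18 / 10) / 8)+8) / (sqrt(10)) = -4 * sqrt(10) / 45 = -0.28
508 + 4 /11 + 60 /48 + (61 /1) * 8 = 43895 /44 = 997.61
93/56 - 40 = -2147/56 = -38.34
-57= -57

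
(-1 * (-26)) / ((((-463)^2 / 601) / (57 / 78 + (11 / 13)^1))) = 24641 / 214369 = 0.11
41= 41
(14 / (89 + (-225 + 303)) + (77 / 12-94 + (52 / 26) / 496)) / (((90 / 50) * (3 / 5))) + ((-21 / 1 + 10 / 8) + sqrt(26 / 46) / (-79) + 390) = 970297769 / 3354696-sqrt(299) / 1817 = 289.23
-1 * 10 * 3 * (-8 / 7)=34.29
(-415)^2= 172225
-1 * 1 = -1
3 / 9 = 1 / 3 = 0.33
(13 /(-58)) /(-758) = 13 /43964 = 0.00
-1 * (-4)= 4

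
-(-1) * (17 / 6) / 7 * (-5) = -85 / 42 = -2.02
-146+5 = -141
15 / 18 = 0.83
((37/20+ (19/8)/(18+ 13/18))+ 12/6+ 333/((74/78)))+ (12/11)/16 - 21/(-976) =6423210751/18090160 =355.07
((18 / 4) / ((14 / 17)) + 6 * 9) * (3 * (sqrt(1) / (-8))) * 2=-4995 / 112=-44.60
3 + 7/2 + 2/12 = 20/3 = 6.67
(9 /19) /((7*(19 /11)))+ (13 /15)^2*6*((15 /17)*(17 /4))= 16.94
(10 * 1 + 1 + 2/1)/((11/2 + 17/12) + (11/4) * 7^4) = 39/19829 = 0.00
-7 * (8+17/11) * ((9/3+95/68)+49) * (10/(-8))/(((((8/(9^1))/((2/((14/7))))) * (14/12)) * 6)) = 17156475/23936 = 716.76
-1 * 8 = -8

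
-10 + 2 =-8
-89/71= -1.25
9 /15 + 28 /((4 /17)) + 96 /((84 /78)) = 7306 /35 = 208.74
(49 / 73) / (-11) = -49 / 803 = -0.06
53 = 53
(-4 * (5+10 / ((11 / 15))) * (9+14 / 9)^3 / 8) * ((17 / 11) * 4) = -5975903750 / 88209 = -67747.10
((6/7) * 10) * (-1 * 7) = -60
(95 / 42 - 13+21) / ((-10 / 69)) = -9913 / 140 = -70.81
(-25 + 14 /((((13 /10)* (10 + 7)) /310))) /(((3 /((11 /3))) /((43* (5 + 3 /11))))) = 31486750 /663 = 47491.33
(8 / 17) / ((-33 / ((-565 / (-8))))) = -565 / 561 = -1.01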